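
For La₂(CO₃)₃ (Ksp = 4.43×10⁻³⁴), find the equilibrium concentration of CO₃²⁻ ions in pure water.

La₂(CO₃)₃(s) ⇌ 2 La³⁺(aq) + 3 CO₃²⁻(aq)
If s mol/L of La₂(CO₃)₃ dissolves, [La³⁺] = 2s and [CO₃²⁻] = 3s.
Ksp = [La³⁺]^2[CO₃²⁻]^3 = (2s)^2 · (3s)^3 = 108s^5 = 4.43×10⁻³⁴
s = 8.37×10⁻⁸ mol L⁻¹
[CO₃²⁻] = 3s = 2.51×10⁻⁷ mol L⁻¹

2.51×10⁻⁷ M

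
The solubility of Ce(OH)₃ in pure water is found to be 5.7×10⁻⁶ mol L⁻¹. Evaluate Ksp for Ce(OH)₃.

Ce(OH)₃(s) ⇌ Ce³⁺(aq) + 3 OH⁻(aq)
Call the molar solubility s, so that [Ce³⁺] = s and [OH⁻] = 3s.
Ksp = [Ce³⁺][OH⁻]^3 = s · (3s)^3 = 27s^4
Ksp = 27 × (5.7×10⁻⁶)^4 = 2.9×10⁻²⁰

Ksp = 2.9×10⁻²⁰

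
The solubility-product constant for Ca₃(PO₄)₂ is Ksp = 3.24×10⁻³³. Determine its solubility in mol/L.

1.25×10⁻⁷ M

Ca₃(PO₄)₂(s) ⇌ 3 Ca²⁺(aq) + 2 PO₄³⁻(aq)
For each mole of Ca₃(PO₄)₂ that dissolves per liter, [Ca²⁺] = 3s and [PO₄³⁻] = 2s; let s denote this solubility.
Ksp = [Ca²⁺]^3[PO₄³⁻]^2 = (3s)^3 · (2s)^2 = 108s^5
108s^5 = 3.24×10⁻³³  ⇒  s^5 = 3.00×10⁻³⁵
Taking the 5th root, s = 1.25×10⁻⁷ M.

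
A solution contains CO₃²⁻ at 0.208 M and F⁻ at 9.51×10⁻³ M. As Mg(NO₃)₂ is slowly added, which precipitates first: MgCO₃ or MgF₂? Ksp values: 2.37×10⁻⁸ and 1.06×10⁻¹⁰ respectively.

Each salt precipitates once Q = Ksp for that salt.
For MgCO₃: [Mg²⁺] = (Ksp/[CO₃²⁻]) = 1.14×10⁻⁷ M
For MgF₂: [Mg²⁺] = (Ksp/[F⁻]^2) = 1.17×10⁻⁶ M
The smaller threshold [Mg²⁺] is reached first, so MgCO₃ precipitates first.

MgCO₃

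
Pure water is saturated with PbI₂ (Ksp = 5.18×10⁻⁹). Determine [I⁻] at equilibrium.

PbI₂(s) ⇌ Pb²⁺(aq) + 2 I⁻(aq)
If s mol/L of PbI₂ dissolves, [Pb²⁺] = s and [I⁻] = 2s.
Ksp = [Pb²⁺][I⁻]^2 = s · (2s)^2 = 4s^3 = 5.18×10⁻⁹
s = 1.09×10⁻³ mol/L
[I⁻] = 2s = 2.18×10⁻³ mol/L

2.18×10⁻³ M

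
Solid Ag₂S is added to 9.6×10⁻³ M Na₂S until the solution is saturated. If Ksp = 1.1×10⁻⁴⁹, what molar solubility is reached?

Ag₂S(s) ⇌ 2 Ag⁺(aq) + S²⁻(aq)
With S²⁻ already at 9.6×10⁻³ M and s small, take [S²⁻] ≈ 9.6×10⁻³ M and [Ag⁺] = 2s.
Ksp = [Ag⁺]^2[S²⁻] = (2s)^2(9.6×10⁻³)
(2s)^2 = 1.1×10⁻⁴⁹ / (9.6×10⁻³) = 1.1×10⁻⁴⁷
s = 1.7×10⁻²⁴ M

1.7×10⁻²⁴ M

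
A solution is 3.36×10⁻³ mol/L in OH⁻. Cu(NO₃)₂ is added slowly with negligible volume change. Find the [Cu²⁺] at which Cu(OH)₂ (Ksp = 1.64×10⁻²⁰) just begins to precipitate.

Precipitation begins when Q = Ksp.
Cu(OH)₂(s) ⇌ Cu²⁺(aq) + 2 OH⁻(aq)
Ksp = [Cu²⁺][OH⁻]^2 = [Cu²⁺](3.36×10⁻³)^2
[Cu²⁺] = 1.64×10⁻²⁰ / (3.36×10⁻³)^2 = 1.45×10⁻¹⁵
[Cu²⁺] = 1.45×10⁻¹⁵ mol/L

1.45×10⁻¹⁵ M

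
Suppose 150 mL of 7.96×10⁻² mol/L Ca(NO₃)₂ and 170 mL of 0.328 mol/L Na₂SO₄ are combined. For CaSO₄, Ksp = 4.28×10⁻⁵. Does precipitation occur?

The combined volume is 320 mL.
[Ca²⁺] = (7.96×10⁻²)(150)/320 = 3.73×10⁻² mol/L
[SO₄²⁻] = (0.328)(170)/320 = 0.174 mol/L
Q = [Ca²⁺][SO₄²⁻] = 6.50×10⁻³
Q = 6.50×10⁻³ > Ksp = 4.28×10⁻⁵, so the solution is supersaturated and CaSO₄ precipitates.

Yes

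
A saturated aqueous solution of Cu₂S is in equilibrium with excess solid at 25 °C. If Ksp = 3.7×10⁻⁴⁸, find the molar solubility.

Cu₂S(s) ⇌ 2 Cu⁺(aq) + S²⁻(aq)
Let s be the molar solubility. Then [Cu⁺] = 2s and [S²⁻] = s.
Ksp = [Cu⁺]^2[S²⁻] = (2s)^2 · s = 4s^3
4s^3 = 3.7×10⁻⁴⁸  ⇒  s^3 = 9.3×10⁻⁴⁹
s = (9.3×10⁻⁴⁹)^(1/3) = 9.7×10⁻¹⁷ mol/L

9.7×10⁻¹⁷ M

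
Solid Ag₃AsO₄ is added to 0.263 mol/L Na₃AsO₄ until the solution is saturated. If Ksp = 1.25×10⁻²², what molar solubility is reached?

Ag₃AsO₄(s) ⇌ 3 Ag⁺(aq) + AsO₄³⁻(aq)
AsO₄³⁻ is already present at 0.263 mol/L. If s mol/L of Ag₃AsO₄ dissolves, [Ag⁺] = 3s while [AsO₄³⁻] ≈ 0.263 mol/L.
Ksp = [Ag⁺]^3[AsO₄³⁻] = (3s)^3(0.263)
(3s)^3 = 1.25×10⁻²² / (0.263) = 4.75×10⁻²²
s = 2.60×10⁻⁸ mol/L

2.60×10⁻⁸ M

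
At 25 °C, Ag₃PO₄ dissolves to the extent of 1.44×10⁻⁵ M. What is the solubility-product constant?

Ksp = 1.16×10⁻¹⁸

Ag₃PO₄(s) ⇌ 3 Ag⁺(aq) + PO₄³⁻(aq)
With molar solubility s: [Ag⁺] = 3s, [PO₄³⁻] = s.
Ksp = [Ag⁺]^3[PO₄³⁻] = (3s)^3 · s = 27s^4
Ksp = 27 × (1.44×10⁻⁵)^4 = 1.16×10⁻¹⁸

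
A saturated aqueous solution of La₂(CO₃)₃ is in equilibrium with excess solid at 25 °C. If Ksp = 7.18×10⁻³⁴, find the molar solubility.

La₂(CO₃)₃(s) ⇌ 2 La³⁺(aq) + 3 CO₃²⁻(aq)
If s mol/L of La₂(CO₃)₃ dissolves, [La³⁺] = 2s and [CO₃²⁻] = 3s.
Ksp = [La³⁺]^2[CO₃²⁻]^3 = (2s)^2 · (3s)^3 = 108s^5
108s^5 = 7.18×10⁻³⁴  ⇒  s^5 = 6.65×10⁻³⁶
Taking the 5th root, s = 9.22×10⁻⁸ mol L⁻¹.

9.22×10⁻⁸ M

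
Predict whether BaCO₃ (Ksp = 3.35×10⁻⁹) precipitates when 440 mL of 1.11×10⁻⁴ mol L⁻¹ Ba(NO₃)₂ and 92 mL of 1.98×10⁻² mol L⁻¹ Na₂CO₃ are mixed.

Total volume after mixing = 440 + 92 = 532 mL.
[Ba²⁺] = (1.11×10⁻⁴)(440)/532 = 9.18×10⁻⁵ mol L⁻¹
[CO₃²⁻] = (1.98×10⁻²)(92)/532 = 3.42×10⁻³ mol L⁻¹
Q = [Ba²⁺][CO₃²⁻] = 3.14×10⁻⁷
Because Q > Ksp (3.14×10⁻⁷ vs 3.35×10⁻⁹), a precipitate of BaCO₃ forms.

Yes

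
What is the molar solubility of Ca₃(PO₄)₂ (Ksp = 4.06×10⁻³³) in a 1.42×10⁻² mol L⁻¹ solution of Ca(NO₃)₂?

Ca₃(PO₄)₂(s) ⇌ 3 Ca²⁺(aq) + 2 PO₄³⁻(aq)
With Ca²⁺ already at 1.42×10⁻² mol L⁻¹ and s small, take [Ca²⁺] ≈ 1.42×10⁻² mol L⁻¹ and [PO₄³⁻] = 2s.
Ksp = [Ca²⁺]^3[PO₄³⁻]^2 = (1.42×10⁻²)^3(2s)^2
(2s)^2 = 4.06×10⁻³³ / (1.42×10⁻²)^3 = 1.42×10⁻²⁷
s = 1.88×10⁻¹⁴ mol L⁻¹

1.88×10⁻¹⁴ M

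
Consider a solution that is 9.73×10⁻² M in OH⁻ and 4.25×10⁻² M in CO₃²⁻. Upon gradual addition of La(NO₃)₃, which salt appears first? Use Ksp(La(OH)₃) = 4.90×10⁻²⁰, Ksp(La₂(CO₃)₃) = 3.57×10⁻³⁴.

La(OH)₃

The threshold for precipitation is Q = Ksp.
For La(OH)₃: [La³⁺] = (Ksp/[OH⁻]^3) = 5.32×10⁻¹⁷ M
For La₂(CO₃)₃: [La³⁺] = (Ksp/[CO₃²⁻]^3)^(1/2) = 2.16×10⁻¹⁵ M
The smaller threshold [La³⁺] is reached first, so La(OH)₃ precipitates first.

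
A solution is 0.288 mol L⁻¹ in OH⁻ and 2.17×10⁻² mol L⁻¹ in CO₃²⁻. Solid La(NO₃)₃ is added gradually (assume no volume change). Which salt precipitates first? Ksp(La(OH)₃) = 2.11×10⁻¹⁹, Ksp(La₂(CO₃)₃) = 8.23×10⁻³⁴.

Precipitation of each salt begins when its ion product equals Ksp.
For La(OH)₃: [La³⁺] = (Ksp/[OH⁻]^3) = 8.83×10⁻¹⁸ mol L⁻¹
For La₂(CO₃)₃: [La³⁺] = (Ksp/[CO₃²⁻]^3)^(1/2) = 8.97×10⁻¹⁵ mol L⁻¹
Since La(OH)₃ needs less La³⁺ to reach saturation, it precipitates first.

La(OH)₃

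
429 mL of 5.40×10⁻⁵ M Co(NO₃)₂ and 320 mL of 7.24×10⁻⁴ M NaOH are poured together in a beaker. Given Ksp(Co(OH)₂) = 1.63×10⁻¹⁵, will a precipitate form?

Yes

Total volume after mixing = 429 + 320 = 749 mL.
[Co²⁺] = (5.40×10⁻⁵)(429)/749 = 3.09×10⁻⁵ M
[OH⁻] = (7.24×10⁻⁴)(320)/749 = 3.09×10⁻⁴ M
Q = [Co²⁺][OH⁻]^2 = 2.96×10⁻¹²
Because Q > Ksp (2.96×10⁻¹² vs 1.63×10⁻¹⁵), a precipitate of Co(OH)₂ forms.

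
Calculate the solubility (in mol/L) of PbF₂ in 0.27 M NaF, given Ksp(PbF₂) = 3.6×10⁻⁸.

4.9×10⁻⁷ M

PbF₂(s) ⇌ Pb²⁺(aq) + 2 F⁻(aq)
Let s be the solubility of PbF₂ here. The common ion gives [F⁻] ≈ 0.27 M, and [Pb²⁺] = s.
Ksp = [Pb²⁺][F⁻]^2 = s(0.27)^2
s = 3.6×10⁻⁸ / (0.27)^2 = 4.9×10⁻⁷
s = 4.9×10⁻⁷ M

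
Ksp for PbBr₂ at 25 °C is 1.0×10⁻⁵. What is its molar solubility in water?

1.4×10⁻² M

PbBr₂(s) ⇌ Pb²⁺(aq) + 2 Br⁻(aq)
Let s be the molar solubility. Then [Pb²⁺] = s and [Br⁻] = 2s.
Ksp = [Pb²⁺][Br⁻]^2 = s · (2s)^2 = 4s^3
4s^3 = 1.0×10⁻⁵  ⇒  s^3 = 2.5×10⁻⁶
s = 1.4×10⁻² M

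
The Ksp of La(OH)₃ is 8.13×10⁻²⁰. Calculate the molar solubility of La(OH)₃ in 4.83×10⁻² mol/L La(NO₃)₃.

3.97×10⁻⁷ M

La(OH)₃(s) ⇌ La³⁺(aq) + 3 OH⁻(aq)
Let s be the solubility of La(OH)₃ here. The common ion gives [La³⁺] ≈ 4.83×10⁻² mol/L, and [OH⁻] = 3s.
Ksp = [La³⁺][OH⁻]^3 = (4.83×10⁻²)(3s)^3
(3s)^3 = 8.13×10⁻²⁰ / (4.83×10⁻²) = 1.68×10⁻¹⁸
s = 3.97×10⁻⁷ mol/L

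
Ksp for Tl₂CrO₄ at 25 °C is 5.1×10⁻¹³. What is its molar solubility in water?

5.0×10⁻⁵ M

Tl₂CrO₄(s) ⇌ 2 Tl⁺(aq) + CrO₄²⁻(aq)
Let s be the molar solubility. Then [Tl⁺] = 2s and [CrO₄²⁻] = s.
Ksp = [Tl⁺]^2[CrO₄²⁻] = (2s)^2 · s = 4s^3
4s^3 = 5.1×10⁻¹³  ⇒  s^3 = 1.3×10⁻¹³
s = 5.0×10⁻⁵ mol/L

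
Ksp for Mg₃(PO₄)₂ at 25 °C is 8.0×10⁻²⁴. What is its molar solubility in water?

Mg₃(PO₄)₂(s) ⇌ 3 Mg²⁺(aq) + 2 PO₄³⁻(aq)
For each mole of Mg₃(PO₄)₂ that dissolves per liter, [Mg²⁺] = 3s and [PO₄³⁻] = 2s; let s denote this solubility.
Ksp = [Mg²⁺]^3[PO₄³⁻]^2 = (3s)^3 · (2s)^2 = 108s^5
108s^5 = 8.0×10⁻²⁴  ⇒  s^5 = 7.4×10⁻²⁶
s = 9.4×10⁻⁶ mol/L

9.4×10⁻⁶ M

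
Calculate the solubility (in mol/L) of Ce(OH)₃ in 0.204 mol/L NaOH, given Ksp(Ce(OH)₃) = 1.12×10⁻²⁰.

Ce(OH)₃(s) ⇌ Ce³⁺(aq) + 3 OH⁻(aq)
The solution already contains OH⁻ at 0.204 mol/L. Let s be the molar solubility of Ce(OH)₃.
[OH⁻] ≈ 0.204 mol/L (common ion dominates); [Ce³⁺] = s.
Ksp = [Ce³⁺][OH⁻]^3 = s(0.204)^3
s = 1.12×10⁻²⁰ / (0.204)^3 = 1.32×10⁻¹⁸
s = 1.32×10⁻¹⁸ mol/L

1.32×10⁻¹⁸ M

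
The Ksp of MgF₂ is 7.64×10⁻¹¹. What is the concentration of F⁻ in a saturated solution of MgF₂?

MgF₂(s) ⇌ Mg²⁺(aq) + 2 F⁻(aq)
Let s be the molar solubility. Then [Mg²⁺] = s and [F⁻] = 2s.
Ksp = [Mg²⁺][F⁻]^2 = s · (2s)^2 = 4s^3 = 7.64×10⁻¹¹
s = 2.67×10⁻⁴ mol/L
[F⁻] = 2s = 5.35×10⁻⁴ mol/L

5.35×10⁻⁴ M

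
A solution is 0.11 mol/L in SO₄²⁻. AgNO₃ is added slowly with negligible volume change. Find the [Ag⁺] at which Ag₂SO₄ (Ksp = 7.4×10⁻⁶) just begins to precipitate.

8.2×10⁻³ M

Precipitation begins when Q = Ksp.
Ag₂SO₄(s) ⇌ 2 Ag⁺(aq) + SO₄²⁻(aq)
Ksp = [Ag⁺]^2[SO₄²⁻] = [Ag⁺]^2(0.11)
[Ag⁺]^2 = 7.4×10⁻⁶ / (0.11) = 6.7×10⁻⁵
[Ag⁺] = 8.2×10⁻³ mol/L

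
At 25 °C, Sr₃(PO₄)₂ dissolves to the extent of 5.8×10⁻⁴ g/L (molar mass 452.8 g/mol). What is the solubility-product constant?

Ksp = 3.7×10⁻²⁸

Convert to molarity: s = 5.8×10⁻⁴ / 452.8 = 1.281×10⁻⁶ mol/L
Sr₃(PO₄)₂(s) ⇌ 3 Sr²⁺(aq) + 2 PO₄³⁻(aq)
With molar solubility s: [Sr²⁺] = 3s, [PO₄³⁻] = 2s.
Ksp = [Sr²⁺]^3[PO₄³⁻]^2 = (3s)^3 · (2s)^2 = 108s^5
Ksp = 108 × (1.281×10⁻⁶)^5 = 3.7×10⁻²⁸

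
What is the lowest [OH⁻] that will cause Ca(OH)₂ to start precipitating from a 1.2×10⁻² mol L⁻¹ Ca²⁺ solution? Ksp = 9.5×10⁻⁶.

2.8×10⁻² M

The threshold for precipitation is Q = Ksp.
Ca(OH)₂(s) ⇌ Ca²⁺(aq) + 2 OH⁻(aq)
Ksp = [Ca²⁺][OH⁻]^2 = [OH⁻]^2(1.2×10⁻²)
[OH⁻]^2 = 9.5×10⁻⁶ / (1.2×10⁻²) = 7.9×10⁻⁴
[OH⁻] = 2.8×10⁻² mol L⁻¹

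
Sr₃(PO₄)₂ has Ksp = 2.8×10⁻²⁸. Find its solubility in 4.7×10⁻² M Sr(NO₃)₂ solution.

Sr₃(PO₄)₂(s) ⇌ 3 Sr²⁺(aq) + 2 PO₄³⁻(aq)
Let s be the solubility of Sr₃(PO₄)₂ here. The common ion gives [Sr²⁺] ≈ 4.7×10⁻² M, and [PO₄³⁻] = 2s.
Ksp = [Sr²⁺]^3[PO₄³⁻]^2 = (4.7×10⁻²)^3(2s)^2
(2s)^2 = 2.8×10⁻²⁸ / (4.7×10⁻²)^3 = 2.7×10⁻²⁴
s = 8.2×10⁻¹³ M

8.2×10⁻¹³ M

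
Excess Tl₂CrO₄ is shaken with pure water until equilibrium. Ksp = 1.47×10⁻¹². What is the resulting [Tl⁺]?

Tl₂CrO₄(s) ⇌ 2 Tl⁺(aq) + CrO₄²⁻(aq)
For each mole of Tl₂CrO₄ that dissolves per liter, [Tl⁺] = 2s and [CrO₄²⁻] = s; let s denote this solubility.
Ksp = [Tl⁺]^2[CrO₄²⁻] = (2s)^2 · s = 4s^3 = 1.47×10⁻¹²
s = 7.16×10⁻⁵ mol/L
[Tl⁺] = 2s = 1.43×10⁻⁴ mol/L

1.43×10⁻⁴ M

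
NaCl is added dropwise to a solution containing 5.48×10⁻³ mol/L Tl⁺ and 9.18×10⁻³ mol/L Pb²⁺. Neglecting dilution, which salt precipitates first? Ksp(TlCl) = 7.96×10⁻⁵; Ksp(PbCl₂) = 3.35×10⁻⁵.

TlCl

The threshold for precipitation is Q = Ksp.
For TlCl: [Cl⁻] = (Ksp/[Tl⁺]) = 1.45×10⁻² mol/L
For PbCl₂: [Cl⁻] = (Ksp/[Pb²⁺])^(1/2) = 6.04×10⁻² mol/L
TlCl requires the lower [Cl⁻], so it precipitates first.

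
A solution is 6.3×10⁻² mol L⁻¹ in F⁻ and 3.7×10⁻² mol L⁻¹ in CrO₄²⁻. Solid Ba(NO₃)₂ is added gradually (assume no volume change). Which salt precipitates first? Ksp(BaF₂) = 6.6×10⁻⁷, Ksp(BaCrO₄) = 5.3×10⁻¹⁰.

Precipitation begins when Q = Ksp.
For BaF₂: [Ba²⁺] = (Ksp/[F⁻]^2) = 1.7×10⁻⁴ mol L⁻¹
For BaCrO₄: [Ba²⁺] = (Ksp/[CrO₄²⁻]) = 1.4×10⁻⁸ mol L⁻¹
The smaller threshold [Ba²⁺] is reached first, so BaCrO₄ precipitates first.

BaCrO₄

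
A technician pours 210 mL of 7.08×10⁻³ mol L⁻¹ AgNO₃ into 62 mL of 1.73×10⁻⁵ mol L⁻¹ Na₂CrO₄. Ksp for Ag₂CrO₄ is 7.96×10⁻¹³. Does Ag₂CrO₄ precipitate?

Yes

The combined volume is 272 mL.
[Ag⁺] = (7.08×10⁻³)(210)/272 = 5.47×10⁻³ mol L⁻¹
[CrO₄²⁻] = (1.73×10⁻⁵)(62)/272 = 3.94×10⁻⁶ mol L⁻¹
Q = [Ag⁺]^2[CrO₄²⁻] = 1.18×10⁻¹⁰
Because Q > Ksp (1.18×10⁻¹⁰ vs 7.96×10⁻¹³), a precipitate of Ag₂CrO₄ forms.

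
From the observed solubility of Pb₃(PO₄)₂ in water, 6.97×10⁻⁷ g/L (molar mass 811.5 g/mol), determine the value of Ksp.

Convert to molarity: s = 6.97×10⁻⁷ / 811.5 = 8.5890×10⁻¹⁰ mol/L
Pb₃(PO₄)₂(s) ⇌ 3 Pb²⁺(aq) + 2 PO₄³⁻(aq)
With molar solubility s: [Pb²⁺] = 3s, [PO₄³⁻] = 2s.
Ksp = [Pb²⁺]^3[PO₄³⁻]^2 = (3s)^3 · (2s)^2 = 108s^5
Ksp = 108 × (8.5890×10⁻¹⁰)^5 = 5.05×10⁻⁴⁴

Ksp = 5.05×10⁻⁴⁴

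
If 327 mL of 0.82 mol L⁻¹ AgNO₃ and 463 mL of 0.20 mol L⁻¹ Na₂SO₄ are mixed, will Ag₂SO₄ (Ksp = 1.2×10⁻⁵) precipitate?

Yes

The combined volume is 790 mL.
[Ag⁺] = (0.82)(327)/790 = 0.34 mol L⁻¹
[SO₄²⁻] = (0.20)(463)/790 = 0.12 mol L⁻¹
Q = [Ag⁺]^2[SO₄²⁻] = 1.4×10⁻²
Because Q > Ksp (1.4×10⁻² vs 1.2×10⁻⁵), a precipitate of Ag₂SO₄ forms.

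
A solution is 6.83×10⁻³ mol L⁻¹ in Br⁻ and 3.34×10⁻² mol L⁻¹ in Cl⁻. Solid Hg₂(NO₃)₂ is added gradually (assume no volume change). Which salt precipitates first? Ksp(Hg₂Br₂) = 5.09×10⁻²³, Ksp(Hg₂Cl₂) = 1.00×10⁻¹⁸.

Hg₂Br₂

Precipitation of each salt begins when its ion product equals Ksp.
For Hg₂Br₂: [Hg₂²⁺] = (Ksp/[Br⁻]^2) = 1.09×10⁻¹⁸ mol L⁻¹
For Hg₂Cl₂: [Hg₂²⁺] = (Ksp/[Cl⁻]^2) = 8.96×10⁻¹⁶ mol L⁻¹
Since Hg₂Br₂ needs less Hg₂²⁺ to reach saturation, it precipitates first.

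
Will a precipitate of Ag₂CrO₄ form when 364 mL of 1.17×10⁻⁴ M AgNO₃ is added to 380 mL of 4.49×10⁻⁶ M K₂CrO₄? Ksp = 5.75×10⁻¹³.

No

Total volume after mixing = 364 + 380 = 744 mL.
[Ag⁺] = (1.17×10⁻⁴)(364)/744 = 5.72×10⁻⁵ M
[CrO₄²⁻] = (4.49×10⁻⁶)(380)/744 = 2.29×10⁻⁶ M
Q = [Ag⁺]^2[CrO₄²⁻] = 7.51×10⁻¹⁵
Q < Ksp (7.51×10⁻¹⁵ vs 5.75×10⁻¹³); the solution remains unsaturated and no precipitate forms.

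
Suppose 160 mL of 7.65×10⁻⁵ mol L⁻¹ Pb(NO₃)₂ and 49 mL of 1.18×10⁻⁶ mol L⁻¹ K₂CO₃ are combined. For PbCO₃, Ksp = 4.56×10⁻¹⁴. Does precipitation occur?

After mixing, V = 160 mL + 49 mL = 209 mL.
[Pb²⁺] = (7.65×10⁻⁵)(160)/209 = 5.86×10⁻⁵ mol L⁻¹
[CO₃²⁻] = (1.18×10⁻⁶)(49)/209 = 2.77×10⁻⁷ mol L⁻¹
Q = [Pb²⁺][CO₃²⁻] = 1.62×10⁻¹¹
Since Q (1.62×10⁻¹¹) exceeds Ksp (4.56×10⁻¹⁴), PbCO₃ will precipitate.

Yes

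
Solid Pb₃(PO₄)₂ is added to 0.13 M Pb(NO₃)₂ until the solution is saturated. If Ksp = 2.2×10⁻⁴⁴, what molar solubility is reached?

1.6×10⁻²¹ M

Pb₃(PO₄)₂(s) ⇌ 3 Pb²⁺(aq) + 2 PO₄³⁻(aq)
The solution already contains Pb²⁺ at 0.13 M. Let s be the molar solubility of Pb₃(PO₄)₂.
[Pb²⁺] ≈ 0.13 M (common ion dominates); [PO₄³⁻] = 2s.
Ksp = [Pb²⁺]^3[PO₄³⁻]^2 = (0.13)^3(2s)^2
(2s)^2 = 2.2×10⁻⁴⁴ / (0.13)^3 = 1.0×10⁻⁴¹
s = 1.6×10⁻²¹ M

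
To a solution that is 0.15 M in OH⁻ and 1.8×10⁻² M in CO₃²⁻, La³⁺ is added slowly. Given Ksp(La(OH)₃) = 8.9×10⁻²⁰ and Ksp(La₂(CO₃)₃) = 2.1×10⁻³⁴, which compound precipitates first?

La(OH)₃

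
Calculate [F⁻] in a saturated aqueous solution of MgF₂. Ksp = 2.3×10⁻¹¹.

MgF₂(s) ⇌ Mg²⁺(aq) + 2 F⁻(aq)
Call the molar solubility s, so that [Mg²⁺] = s and [F⁻] = 2s.
Ksp = [Mg²⁺][F⁻]^2 = s · (2s)^2 = 4s^3 = 2.3×10⁻¹¹
s = 1.8×10⁻⁴ mol L⁻¹
[F⁻] = 2s = 3.6×10⁻⁴ mol L⁻¹

3.6×10⁻⁴ M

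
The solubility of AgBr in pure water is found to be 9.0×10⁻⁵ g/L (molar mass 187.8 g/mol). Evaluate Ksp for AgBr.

Molar solubility s = (9.0×10⁻⁵ g/L) / (187.8 g/mol) = 4.792×10⁻⁷ mol/L
AgBr(s) ⇌ Ag⁺(aq) + Br⁻(aq)
With molar solubility s: [Ag⁺] = s, [Br⁻] = s.
Ksp = [Ag⁺][Br⁻] = s · s = s^2
Ksp = (4.792×10⁻⁷)^2 = 2.3×10⁻¹³

Ksp = 2.3×10⁻¹³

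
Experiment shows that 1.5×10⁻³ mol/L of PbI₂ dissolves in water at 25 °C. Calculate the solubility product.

Ksp = 1.4×10⁻⁸

PbI₂(s) ⇌ Pb²⁺(aq) + 2 I⁻(aq)
Let s be the molar solubility. Then [Pb²⁺] = s and [I⁻] = 2s.
Ksp = [Pb²⁺][I⁻]^2 = s · (2s)^2 = 4s^3
Ksp = 4 × (1.5×10⁻³)^3 = 1.4×10⁻⁸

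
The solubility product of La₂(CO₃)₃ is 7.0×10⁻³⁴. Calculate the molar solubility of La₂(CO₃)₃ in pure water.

9.2×10⁻⁸ M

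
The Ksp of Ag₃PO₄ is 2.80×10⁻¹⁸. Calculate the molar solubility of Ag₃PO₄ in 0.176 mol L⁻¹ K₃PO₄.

8.38×10⁻⁷ M

Ag₃PO₄(s) ⇌ 3 Ag⁺(aq) + PO₄³⁻(aq)
With PO₄³⁻ already at 0.176 mol L⁻¹ and s small, take [PO₄³⁻] ≈ 0.176 mol L⁻¹ and [Ag⁺] = 3s.
Ksp = [Ag⁺]^3[PO₄³⁻] = (3s)^3(0.176)
(3s)^3 = 2.80×10⁻¹⁸ / (0.176) = 1.59×10⁻¹⁷
s = 8.38×10⁻⁷ mol L⁻¹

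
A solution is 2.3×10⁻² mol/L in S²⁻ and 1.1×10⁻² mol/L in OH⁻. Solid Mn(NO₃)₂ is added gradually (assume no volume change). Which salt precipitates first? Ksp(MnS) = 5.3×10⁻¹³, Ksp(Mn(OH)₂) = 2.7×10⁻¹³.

Precipitation of each salt begins when its ion product equals Ksp.
For MnS: [Mn²⁺] = (Ksp/[S²⁻]) = 2.3×10⁻¹¹ mol/L
For Mn(OH)₂: [Mn²⁺] = (Ksp/[OH⁻]^2) = 2.2×10⁻⁹ mol/L
Since MnS needs less Mn²⁺ to reach saturation, it precipitates first.

MnS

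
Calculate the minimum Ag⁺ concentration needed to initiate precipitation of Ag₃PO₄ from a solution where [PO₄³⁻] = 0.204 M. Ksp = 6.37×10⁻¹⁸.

Precipitation of each salt begins when its ion product equals Ksp.
Ag₃PO₄(s) ⇌ 3 Ag⁺(aq) + PO₄³⁻(aq)
Ksp = [Ag⁺]^3[PO₄³⁻] = [Ag⁺]^3(0.204)
[Ag⁺]^3 = 6.37×10⁻¹⁸ / (0.204) = 3.12×10⁻¹⁷
[Ag⁺] = 3.15×10⁻⁶ M

3.15×10⁻⁶ M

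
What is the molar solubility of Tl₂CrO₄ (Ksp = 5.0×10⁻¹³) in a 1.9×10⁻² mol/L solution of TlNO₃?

Tl₂CrO₄(s) ⇌ 2 Tl⁺(aq) + CrO₄²⁻(aq)
Let s be the solubility of Tl₂CrO₄ here. The common ion gives [Tl⁺] ≈ 1.9×10⁻² mol/L, and [CrO₄²⁻] = s.
Ksp = [Tl⁺]^2[CrO₄²⁻] = (1.9×10⁻²)^2s
s = 5.0×10⁻¹³ / (1.9×10⁻²)^2 = 1.4×10⁻⁹
s = 1.4×10⁻⁹ mol/L

1.4×10⁻⁹ M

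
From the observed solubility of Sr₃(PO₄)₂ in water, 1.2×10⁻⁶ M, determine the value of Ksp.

Sr₃(PO₄)₂(s) ⇌ 3 Sr²⁺(aq) + 2 PO₄³⁻(aq)
If s mol/L of Sr₃(PO₄)₂ dissolves, [Sr²⁺] = 3s and [PO₄³⁻] = 2s.
Ksp = [Sr²⁺]^3[PO₄³⁻]^2 = (3s)^3 · (2s)^2 = 108s^5
Ksp = 108 × (1.2×10⁻⁶)^5 = 2.7×10⁻²⁸

Ksp = 2.7×10⁻²⁸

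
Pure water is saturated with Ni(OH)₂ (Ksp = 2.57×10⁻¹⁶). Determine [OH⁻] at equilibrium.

8.01×10⁻⁶ M

Ni(OH)₂(s) ⇌ Ni²⁺(aq) + 2 OH⁻(aq)
Call the molar solubility s, so that [Ni²⁺] = s and [OH⁻] = 2s.
Ksp = [Ni²⁺][OH⁻]^2 = s · (2s)^2 = 4s^3 = 2.57×10⁻¹⁶
s = 4.01×10⁻⁶ M
[OH⁻] = 2s = 8.01×10⁻⁶ M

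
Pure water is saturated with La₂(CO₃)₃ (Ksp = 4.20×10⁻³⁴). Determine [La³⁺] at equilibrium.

1.66×10⁻⁷ M

La₂(CO₃)₃(s) ⇌ 2 La³⁺(aq) + 3 CO₃²⁻(aq)
With molar solubility s: [La³⁺] = 2s, [CO₃²⁻] = 3s.
Ksp = [La³⁺]^2[CO₃²⁻]^3 = (2s)^2 · (3s)^3 = 108s^5 = 4.20×10⁻³⁴
s = 8.28×10⁻⁸ M
[La³⁺] = 2s = 1.66×10⁻⁷ M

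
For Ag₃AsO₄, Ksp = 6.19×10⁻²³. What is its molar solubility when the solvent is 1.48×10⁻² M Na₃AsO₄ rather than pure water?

Ag₃AsO₄(s) ⇌ 3 Ag⁺(aq) + AsO₄³⁻(aq)
Let s be the solubility of Ag₃AsO₄ here. The common ion gives [AsO₄³⁻] ≈ 1.48×10⁻² M, and [Ag⁺] = 3s.
Ksp = [Ag⁺]^3[AsO₄³⁻] = (3s)^3(1.48×10⁻²)
(3s)^3 = 6.19×10⁻²³ / (1.48×10⁻²) = 4.18×10⁻²¹
s = 5.37×10⁻⁸ M

5.37×10⁻⁸ M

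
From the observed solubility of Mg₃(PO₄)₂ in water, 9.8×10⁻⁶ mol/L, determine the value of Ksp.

Ksp = 9.8×10⁻²⁴

Mg₃(PO₄)₂(s) ⇌ 3 Mg²⁺(aq) + 2 PO₄³⁻(aq)
With molar solubility s: [Mg²⁺] = 3s, [PO₄³⁻] = 2s.
Ksp = [Mg²⁺]^3[PO₄³⁻]^2 = (3s)^3 · (2s)^2 = 108s^5
Ksp = 108 × (9.8×10⁻⁶)^5 = 9.8×10⁻²⁴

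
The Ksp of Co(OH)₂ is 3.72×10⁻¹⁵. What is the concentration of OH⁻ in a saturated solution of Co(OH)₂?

1.95×10⁻⁵ M

Co(OH)₂(s) ⇌ Co²⁺(aq) + 2 OH⁻(aq)
For each mole of Co(OH)₂ that dissolves per liter, [Co²⁺] = s and [OH⁻] = 2s; let s denote this solubility.
Ksp = [Co²⁺][OH⁻]^2 = s · (2s)^2 = 4s^3 = 3.72×10⁻¹⁵
s = 9.76×10⁻⁶ mol L⁻¹
[OH⁻] = 2s = 1.95×10⁻⁵ mol L⁻¹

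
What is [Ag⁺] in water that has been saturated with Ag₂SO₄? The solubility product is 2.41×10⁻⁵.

3.64×10⁻² M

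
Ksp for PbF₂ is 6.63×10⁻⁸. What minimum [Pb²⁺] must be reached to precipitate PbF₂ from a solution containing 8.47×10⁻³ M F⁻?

Each salt precipitates once Q = Ksp for that salt.
PbF₂(s) ⇌ Pb²⁺(aq) + 2 F⁻(aq)
Ksp = [Pb²⁺][F⁻]^2 = [Pb²⁺](8.47×10⁻³)^2
[Pb²⁺] = 6.63×10⁻⁸ / (8.47×10⁻³)^2 = 9.24×10⁻⁴
[Pb²⁺] = 9.24×10⁻⁴ M

9.24×10⁻⁴ M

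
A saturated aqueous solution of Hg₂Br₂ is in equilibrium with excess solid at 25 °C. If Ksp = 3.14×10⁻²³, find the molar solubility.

1.99×10⁻⁸ M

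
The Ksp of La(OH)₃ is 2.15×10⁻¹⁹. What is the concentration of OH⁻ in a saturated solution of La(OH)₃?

La(OH)₃(s) ⇌ La³⁺(aq) + 3 OH⁻(aq)
Let s be the molar solubility. Then [La³⁺] = s and [OH⁻] = 3s.
Ksp = [La³⁺][OH⁻]^3 = s · (3s)^3 = 27s^4 = 2.15×10⁻¹⁹
s = 9.45×10⁻⁶ mol/L
[OH⁻] = 3s = 2.83×10⁻⁵ mol/L

2.83×10⁻⁵ M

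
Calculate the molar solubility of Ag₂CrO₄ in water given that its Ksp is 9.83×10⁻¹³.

Ag₂CrO₄(s) ⇌ 2 Ag⁺(aq) + CrO₄²⁻(aq)
Call the molar solubility s, so that [Ag⁺] = 2s and [CrO₄²⁻] = s.
Ksp = [Ag⁺]^2[CrO₄²⁻] = (2s)^2 · s = 4s^3
4s^3 = 9.83×10⁻¹³  ⇒  s^3 = 2.46×10⁻¹³
Taking the 3rd root, s = 6.26×10⁻⁵ M.

6.26×10⁻⁵ M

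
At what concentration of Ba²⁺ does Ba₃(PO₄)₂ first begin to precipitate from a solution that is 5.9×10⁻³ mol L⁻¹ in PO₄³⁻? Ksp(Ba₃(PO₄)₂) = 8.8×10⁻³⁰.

6.3×10⁻⁹ M

The threshold for precipitation is Q = Ksp.
Ba₃(PO₄)₂(s) ⇌ 3 Ba²⁺(aq) + 2 PO₄³⁻(aq)
Ksp = [Ba²⁺]^3[PO₄³⁻]^2 = [Ba²⁺]^3(5.9×10⁻³)^2
[Ba²⁺]^3 = 8.8×10⁻³⁰ / (5.9×10⁻³)^2 = 2.5×10⁻²⁵
[Ba²⁺] = 6.3×10⁻⁹ mol L⁻¹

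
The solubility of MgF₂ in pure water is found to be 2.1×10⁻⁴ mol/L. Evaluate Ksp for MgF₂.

MgF₂(s) ⇌ Mg²⁺(aq) + 2 F⁻(aq)
With molar solubility s: [Mg²⁺] = s, [F⁻] = 2s.
Ksp = [Mg²⁺][F⁻]^2 = s · (2s)^2 = 4s^3
Ksp = 4 × (2.1×10⁻⁴)^3 = 3.7×10⁻¹¹

Ksp = 3.7×10⁻¹¹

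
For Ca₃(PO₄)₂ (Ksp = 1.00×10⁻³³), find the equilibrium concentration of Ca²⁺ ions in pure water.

2.95×10⁻⁷ M

Ca₃(PO₄)₂(s) ⇌ 3 Ca²⁺(aq) + 2 PO₄³⁻(aq)
Let s be the molar solubility. Then [Ca²⁺] = 3s and [PO₄³⁻] = 2s.
Ksp = [Ca²⁺]^3[PO₄³⁻]^2 = (3s)^3 · (2s)^2 = 108s^5 = 1.00×10⁻³³
s = 9.85×10⁻⁸ M
[Ca²⁺] = 3s = 2.95×10⁻⁷ M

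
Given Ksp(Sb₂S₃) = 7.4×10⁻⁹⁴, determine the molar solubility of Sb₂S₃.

9.3×10⁻²⁰ M

Sb₂S₃(s) ⇌ 2 Sb³⁺(aq) + 3 S²⁻(aq)
Call the molar solubility s, so that [Sb³⁺] = 2s and [S²⁻] = 3s.
Ksp = [Sb³⁺]^2[S²⁻]^3 = (2s)^2 · (3s)^3 = 108s^5
108s^5 = 7.4×10⁻⁹⁴  ⇒  s^5 = 6.9×10⁻⁹⁶
s = 9.3×10⁻²⁰ M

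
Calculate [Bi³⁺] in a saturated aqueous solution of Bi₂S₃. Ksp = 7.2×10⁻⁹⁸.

2.9×10⁻²⁰ M

Bi₂S₃(s) ⇌ 2 Bi³⁺(aq) + 3 S²⁻(aq)
With molar solubility s: [Bi³⁺] = 2s, [S²⁻] = 3s.
Ksp = [Bi³⁺]^2[S²⁻]^3 = (2s)^2 · (3s)^3 = 108s^5 = 7.2×10⁻⁹⁸
s = 1.5×10⁻²⁰ mol L⁻¹
[Bi³⁺] = 2s = 2.9×10⁻²⁰ mol L⁻¹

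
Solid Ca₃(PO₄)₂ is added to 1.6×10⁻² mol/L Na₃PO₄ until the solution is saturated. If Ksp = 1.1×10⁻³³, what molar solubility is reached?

Ca₃(PO₄)₂(s) ⇌ 3 Ca²⁺(aq) + 2 PO₄³⁻(aq)
PO₄³⁻ is already present at 1.6×10⁻² mol/L. If s mol/L of Ca₃(PO₄)₂ dissolves, [Ca²⁺] = 3s while [PO₄³⁻] ≈ 1.6×10⁻² mol/L.
Ksp = [Ca²⁺]^3[PO₄³⁻]^2 = (3s)^3(1.6×10⁻²)^2
(3s)^3 = 1.1×10⁻³³ / (1.6×10⁻²)^2 = 4.3×10⁻³⁰
s = 5.4×10⁻¹¹ mol/L

5.4×10⁻¹¹ M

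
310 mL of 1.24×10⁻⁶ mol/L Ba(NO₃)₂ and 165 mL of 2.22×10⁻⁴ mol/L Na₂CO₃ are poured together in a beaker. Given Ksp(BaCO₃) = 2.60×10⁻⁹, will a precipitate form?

No

After mixing, V = 310 mL + 165 mL = 475 mL.
[Ba²⁺] = (1.24×10⁻⁶)(310)/475 = 8.09×10⁻⁷ mol/L
[CO₃²⁻] = (2.22×10⁻⁴)(165)/475 = 7.71×10⁻⁵ mol/L
Q = [Ba²⁺][CO₃²⁻] = 6.24×10⁻¹¹
Q = 6.24×10⁻¹¹ < Ksp = 2.60×10⁻⁹, so the solution is unsaturated and no precipitate forms.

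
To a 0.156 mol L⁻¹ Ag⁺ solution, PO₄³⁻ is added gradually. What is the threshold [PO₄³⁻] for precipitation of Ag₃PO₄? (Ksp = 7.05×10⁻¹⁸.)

1.86×10⁻¹⁵ M

Precipitation begins when Q = Ksp.
Ag₃PO₄(s) ⇌ 3 Ag⁺(aq) + PO₄³⁻(aq)
Ksp = [Ag⁺]^3[PO₄³⁻] = [PO₄³⁻](0.156)^3
[PO₄³⁻] = 7.05×10⁻¹⁸ / (0.156)^3 = 1.86×10⁻¹⁵
[PO₄³⁻] = 1.86×10⁻¹⁵ mol L⁻¹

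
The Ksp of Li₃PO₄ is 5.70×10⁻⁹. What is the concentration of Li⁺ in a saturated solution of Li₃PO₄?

1.14×10⁻² M

Li₃PO₄(s) ⇌ 3 Li⁺(aq) + PO₄³⁻(aq)
For each mole of Li₃PO₄ that dissolves per liter, [Li⁺] = 3s and [PO₄³⁻] = s; let s denote this solubility.
Ksp = [Li⁺]^3[PO₄³⁻] = (3s)^3 · s = 27s^4 = 5.70×10⁻⁹
s = 3.81×10⁻³ mol L⁻¹
[Li⁺] = 3s = 1.14×10⁻² mol L⁻¹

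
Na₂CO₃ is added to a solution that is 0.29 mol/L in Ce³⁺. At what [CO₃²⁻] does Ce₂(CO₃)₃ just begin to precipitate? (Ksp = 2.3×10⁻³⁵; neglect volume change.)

A salt starts to precipitate once the ion product Q reaches its Ksp.
Ce₂(CO₃)₃(s) ⇌ 2 Ce³⁺(aq) + 3 CO₃²⁻(aq)
Ksp = [Ce³⁺]^2[CO₃²⁻]^3 = [CO₃²⁻]^3(0.29)^2
[CO₃²⁻]^3 = 2.3×10⁻³⁵ / (0.29)^2 = 2.7×10⁻³⁴
[CO₃²⁻] = 6.5×10⁻¹² mol/L

6.5×10⁻¹² M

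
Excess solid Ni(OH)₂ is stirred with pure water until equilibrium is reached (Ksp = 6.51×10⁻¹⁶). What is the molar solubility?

Ni(OH)₂(s) ⇌ Ni²⁺(aq) + 2 OH⁻(aq)
With molar solubility s: [Ni²⁺] = s, [OH⁻] = 2s.
Ksp = [Ni²⁺][OH⁻]^2 = s · (2s)^2 = 4s^3
4s^3 = 6.51×10⁻¹⁶  ⇒  s^3 = 1.63×10⁻¹⁶
Taking the 3rd root, s = 5.46×10⁻⁶ mol L⁻¹.

5.46×10⁻⁶ M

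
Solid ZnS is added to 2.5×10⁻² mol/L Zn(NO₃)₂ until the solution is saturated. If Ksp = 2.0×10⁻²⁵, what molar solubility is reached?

ZnS(s) ⇌ Zn²⁺(aq) + S²⁻(aq)
Zn²⁺ is already present at 2.5×10⁻² mol/L. If s mol/L of ZnS dissolves, [S²⁻] = s while [Zn²⁺] ≈ 2.5×10⁻² mol/L.
Ksp = [Zn²⁺][S²⁻] = (2.5×10⁻²)s
s = 2.0×10⁻²⁵ / (2.5×10⁻²) = 8.0×10⁻²⁴
s = 8.0×10⁻²⁴ mol/L

8.0×10⁻²⁴ M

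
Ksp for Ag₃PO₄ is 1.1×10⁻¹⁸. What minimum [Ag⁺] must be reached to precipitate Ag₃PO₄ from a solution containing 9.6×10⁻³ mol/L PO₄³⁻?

Precipitation of each salt begins when its ion product equals Ksp.
Ag₃PO₄(s) ⇌ 3 Ag⁺(aq) + PO₄³⁻(aq)
Ksp = [Ag⁺]^3[PO₄³⁻] = [Ag⁺]^3(9.6×10⁻³)
[Ag⁺]^3 = 1.1×10⁻¹⁸ / (9.6×10⁻³) = 1.1×10⁻¹⁶
[Ag⁺] = 4.9×10⁻⁶ mol/L

4.9×10⁻⁶ M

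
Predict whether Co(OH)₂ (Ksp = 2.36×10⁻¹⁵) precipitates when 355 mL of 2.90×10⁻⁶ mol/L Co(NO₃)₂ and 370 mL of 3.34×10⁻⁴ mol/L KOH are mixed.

Yes

After mixing, V = 355 mL + 370 mL = 725 mL.
[Co²⁺] = (2.90×10⁻⁶)(355)/725 = 1.42×10⁻⁶ mol/L
[OH⁻] = (3.34×10⁻⁴)(370)/725 = 1.70×10⁻⁴ mol/L
Q = [Co²⁺][OH⁻]^2 = 4.13×10⁻¹⁴
Q = 4.13×10⁻¹⁴ > Ksp = 2.36×10⁻¹⁵, so the solution is supersaturated and Co(OH)₂ precipitates.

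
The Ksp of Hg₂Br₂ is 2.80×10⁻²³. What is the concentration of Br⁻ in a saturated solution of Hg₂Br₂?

3.83×10⁻⁸ M

Hg₂Br₂(s) ⇌ Hg₂²⁺(aq) + 2 Br⁻(aq)
For each mole of Hg₂Br₂ that dissolves per liter, [Hg₂²⁺] = s and [Br⁻] = 2s; let s denote this solubility.
Ksp = [Hg₂²⁺][Br⁻]^2 = s · (2s)^2 = 4s^3 = 2.80×10⁻²³
s = 1.91×10⁻⁸ mol L⁻¹
[Br⁻] = 2s = 3.83×10⁻⁸ mol L⁻¹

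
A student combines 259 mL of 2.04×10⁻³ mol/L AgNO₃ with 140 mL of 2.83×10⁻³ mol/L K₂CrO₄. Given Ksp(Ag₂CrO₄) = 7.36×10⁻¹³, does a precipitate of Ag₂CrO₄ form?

After mixing, V = 259 mL + 140 mL = 399 mL.
[Ag⁺] = (2.04×10⁻³)(259)/399 = 1.32×10⁻³ mol/L
[CrO₄²⁻] = (2.83×10⁻³)(140)/399 = 9.93×10⁻⁴ mol/L
Q = [Ag⁺]^2[CrO₄²⁻] = 1.74×10⁻⁹
Since Q (1.74×10⁻⁹) exceeds Ksp (7.36×10⁻¹³), Ag₂CrO₄ will precipitate.

Yes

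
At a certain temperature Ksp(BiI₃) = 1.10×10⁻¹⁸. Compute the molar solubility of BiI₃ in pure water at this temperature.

1.42×10⁻⁵ M

BiI₃(s) ⇌ Bi³⁺(aq) + 3 I⁻(aq)
If s mol/L of BiI₃ dissolves, [Bi³⁺] = s and [I⁻] = 3s.
Ksp = [Bi³⁺][I⁻]^3 = s · (3s)^3 = 27s^4
27s^4 = 1.10×10⁻¹⁸  ⇒  s^4 = 4.07×10⁻²⁰
s = (4.07×10⁻²⁰)^(1/4) = 1.42×10⁻⁵ mol/L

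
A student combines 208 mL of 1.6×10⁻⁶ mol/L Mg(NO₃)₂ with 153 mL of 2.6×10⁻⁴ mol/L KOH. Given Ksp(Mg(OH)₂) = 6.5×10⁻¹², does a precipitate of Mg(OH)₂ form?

No

The combined volume is 361 mL.
[Mg²⁺] = (1.6×10⁻⁶)(208)/361 = 9.2×10⁻⁷ mol/L
[OH⁻] = (2.6×10⁻⁴)(153)/361 = 1.1×10⁻⁴ mol/L
Q = [Mg²⁺][OH⁻]^2 = 1.1×10⁻¹⁴
Q = 1.1×10⁻¹⁴ < Ksp = 6.5×10⁻¹², so the solution is unsaturated and no precipitate forms.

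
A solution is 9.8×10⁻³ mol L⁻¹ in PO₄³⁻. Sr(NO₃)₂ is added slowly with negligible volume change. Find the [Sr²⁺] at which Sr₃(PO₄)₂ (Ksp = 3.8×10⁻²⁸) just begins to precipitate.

1.6×10⁻⁸ M

Precipitation of each salt begins when its ion product equals Ksp.
Sr₃(PO₄)₂(s) ⇌ 3 Sr²⁺(aq) + 2 PO₄³⁻(aq)
Ksp = [Sr²⁺]^3[PO₄³⁻]^2 = [Sr²⁺]^3(9.8×10⁻³)^2
[Sr²⁺]^3 = 3.8×10⁻²⁸ / (9.8×10⁻³)^2 = 4.0×10⁻²⁴
[Sr²⁺] = 1.6×10⁻⁸ mol L⁻¹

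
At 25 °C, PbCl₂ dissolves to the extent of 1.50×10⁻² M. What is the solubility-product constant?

Ksp = 1.35×10⁻⁵

PbCl₂(s) ⇌ Pb²⁺(aq) + 2 Cl⁻(aq)
If s mol/L of PbCl₂ dissolves, [Pb²⁺] = s and [Cl⁻] = 2s.
Ksp = [Pb²⁺][Cl⁻]^2 = s · (2s)^2 = 4s^3
Ksp = 4 × (1.50×10⁻²)^3 = 1.35×10⁻⁵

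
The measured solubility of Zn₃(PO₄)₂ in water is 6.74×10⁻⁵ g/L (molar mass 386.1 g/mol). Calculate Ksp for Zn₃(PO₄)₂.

Ksp = 1.75×10⁻³²

s = (6.74×10⁻⁵ g L⁻¹)/(386.1 g mol⁻¹) = 1.7457×10⁻⁷ M
Zn₃(PO₄)₂(s) ⇌ 3 Zn²⁺(aq) + 2 PO₄³⁻(aq)
Let s be the molar solubility. Then [Zn²⁺] = 3s and [PO₄³⁻] = 2s.
Ksp = [Zn²⁺]^3[PO₄³⁻]^2 = (3s)^3 · (2s)^2 = 108s^5
Ksp = 108 × (1.7457×10⁻⁷)^5 = 1.75×10⁻³²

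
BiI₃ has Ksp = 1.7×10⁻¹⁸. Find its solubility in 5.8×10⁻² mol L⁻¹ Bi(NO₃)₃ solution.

BiI₃(s) ⇌ Bi³⁺(aq) + 3 I⁻(aq)
Bi³⁺ is already present at 5.8×10⁻² mol L⁻¹. If s mol/L of BiI₃ dissolves, [I⁻] = 3s while [Bi³⁺] ≈ 5.8×10⁻² mol L⁻¹.
Ksp = [Bi³⁺][I⁻]^3 = (5.8×10⁻²)(3s)^3
(3s)^3 = 1.7×10⁻¹⁸ / (5.8×10⁻²) = 2.9×10⁻¹⁷
s = 1.0×10⁻⁶ mol L⁻¹

1.0×10⁻⁶ M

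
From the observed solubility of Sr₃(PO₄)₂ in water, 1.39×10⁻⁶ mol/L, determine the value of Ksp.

Sr₃(PO₄)₂(s) ⇌ 3 Sr²⁺(aq) + 2 PO₄³⁻(aq)
Call the molar solubility s, so that [Sr²⁺] = 3s and [PO₄³⁻] = 2s.
Ksp = [Sr²⁺]^3[PO₄³⁻]^2 = (3s)^3 · (2s)^2 = 108s^5
Ksp = 108 × (1.39×10⁻⁶)^5 = 5.60×10⁻²⁸

Ksp = 5.60×10⁻²⁸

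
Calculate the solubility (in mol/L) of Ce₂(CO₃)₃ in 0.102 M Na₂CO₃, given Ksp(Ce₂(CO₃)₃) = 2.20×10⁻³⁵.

Ce₂(CO₃)₃(s) ⇌ 2 Ce³⁺(aq) + 3 CO₃²⁻(aq)
The solution already contains CO₃²⁻ at 0.102 M. Let s be the molar solubility of Ce₂(CO₃)₃.
[CO₃²⁻] ≈ 0.102 M (common ion dominates); [Ce³⁺] = 2s.
Ksp = [Ce³⁺]^2[CO₃²⁻]^3 = (2s)^2(0.102)^3
(2s)^2 = 2.20×10⁻³⁵ / (0.102)^3 = 2.07×10⁻³²
s = 7.20×10⁻¹⁷ M

7.20×10⁻¹⁷ M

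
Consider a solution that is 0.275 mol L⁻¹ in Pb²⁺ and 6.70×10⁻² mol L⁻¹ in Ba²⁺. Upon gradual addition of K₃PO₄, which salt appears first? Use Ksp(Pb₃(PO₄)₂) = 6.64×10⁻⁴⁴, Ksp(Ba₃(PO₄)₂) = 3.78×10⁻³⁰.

Pb₃(PO₄)₂

Precipitation begins when Q = Ksp.
For Pb₃(PO₄)₂: [PO₄³⁻] = (Ksp/[Pb²⁺]^3)^(1/2) = 1.79×10⁻²¹ mol L⁻¹
For Ba₃(PO₄)₂: [PO₄³⁻] = (Ksp/[Ba²⁺]^3)^(1/2) = 1.12×10⁻¹³ mol L⁻¹
Pb₃(PO₄)₂ requires the lower [PO₄³⁻], so it precipitates first.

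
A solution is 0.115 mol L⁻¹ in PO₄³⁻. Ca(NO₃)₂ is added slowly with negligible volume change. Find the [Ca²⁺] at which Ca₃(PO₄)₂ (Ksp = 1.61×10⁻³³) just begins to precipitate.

4.96×10⁻¹¹ M

Precipitation begins when Q = Ksp.
Ca₃(PO₄)₂(s) ⇌ 3 Ca²⁺(aq) + 2 PO₄³⁻(aq)
Ksp = [Ca²⁺]^3[PO₄³⁻]^2 = [Ca²⁺]^3(0.115)^2
[Ca²⁺]^3 = 1.61×10⁻³³ / (0.115)^2 = 1.22×10⁻³¹
[Ca²⁺] = 4.96×10⁻¹¹ mol L⁻¹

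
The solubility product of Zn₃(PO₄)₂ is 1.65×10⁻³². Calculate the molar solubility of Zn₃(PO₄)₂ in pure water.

Zn₃(PO₄)₂(s) ⇌ 3 Zn²⁺(aq) + 2 PO₄³⁻(aq)
Call the molar solubility s, so that [Zn²⁺] = 3s and [PO₄³⁻] = 2s.
Ksp = [Zn²⁺]^3[PO₄³⁻]^2 = (3s)^3 · (2s)^2 = 108s^5
108s^5 = 1.65×10⁻³²  ⇒  s^5 = 1.53×10⁻³⁴
s = (1.53×10⁻³⁴)^(1/5) = 1.73×10⁻⁷ M

1.73×10⁻⁷ M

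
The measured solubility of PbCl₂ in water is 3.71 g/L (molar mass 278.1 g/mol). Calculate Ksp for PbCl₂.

Convert to molarity: s = 3.71 / 278.1 = 1.3341×10⁻² mol/L
PbCl₂(s) ⇌ Pb²⁺(aq) + 2 Cl⁻(aq)
Call the molar solubility s, so that [Pb²⁺] = s and [Cl⁻] = 2s.
Ksp = [Pb²⁺][Cl⁻]^2 = s · (2s)^2 = 4s^3
Ksp = 4 × (1.3341×10⁻²)^3 = 9.50×10⁻⁶

Ksp = 9.50×10⁻⁶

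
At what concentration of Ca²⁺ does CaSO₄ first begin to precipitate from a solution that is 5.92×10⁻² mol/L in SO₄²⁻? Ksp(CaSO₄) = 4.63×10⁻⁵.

Precipitation begins when Q = Ksp.
CaSO₄(s) ⇌ Ca²⁺(aq) + SO₄²⁻(aq)
Ksp = [Ca²⁺][SO₄²⁻] = [Ca²⁺](5.92×10⁻²)
[Ca²⁺] = 4.63×10⁻⁵ / (5.92×10⁻²) = 7.82×10⁻⁴
[Ca²⁺] = 7.82×10⁻⁴ mol/L

7.82×10⁻⁴ M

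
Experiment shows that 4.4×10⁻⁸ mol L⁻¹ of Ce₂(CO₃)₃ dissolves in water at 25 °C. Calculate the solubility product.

Ce₂(CO₃)₃(s) ⇌ 2 Ce³⁺(aq) + 3 CO₃²⁻(aq)
For each mole of Ce₂(CO₃)₃ that dissolves per liter, [Ce³⁺] = 2s and [CO₃²⁻] = 3s; let s denote this solubility.
Ksp = [Ce³⁺]^2[CO₃²⁻]^3 = (2s)^2 · (3s)^3 = 108s^5
Ksp = 108 × (4.4×10⁻⁸)^5 = 1.8×10⁻³⁵

Ksp = 1.8×10⁻³⁵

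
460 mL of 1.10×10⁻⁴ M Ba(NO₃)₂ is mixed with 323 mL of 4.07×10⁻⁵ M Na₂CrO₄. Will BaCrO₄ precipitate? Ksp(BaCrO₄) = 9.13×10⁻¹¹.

Yes

The combined volume is 783 mL.
[Ba²⁺] = (1.10×10⁻⁴)(460)/783 = 6.46×10⁻⁵ M
[CrO₄²⁻] = (4.07×10⁻⁵)(323)/783 = 1.68×10⁻⁵ M
Q = [Ba²⁺][CrO₄²⁻] = 1.08×10⁻⁹
Since Q (1.08×10⁻⁹) exceeds Ksp (9.13×10⁻¹¹), BaCrO₄ will precipitate.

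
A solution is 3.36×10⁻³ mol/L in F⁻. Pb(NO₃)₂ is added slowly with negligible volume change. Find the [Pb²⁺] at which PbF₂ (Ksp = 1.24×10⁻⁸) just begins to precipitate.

1.10×10⁻³ M

Precipitation of each salt begins when its ion product equals Ksp.
PbF₂(s) ⇌ Pb²⁺(aq) + 2 F⁻(aq)
Ksp = [Pb²⁺][F⁻]^2 = [Pb²⁺](3.36×10⁻³)^2
[Pb²⁺] = 1.24×10⁻⁸ / (3.36×10⁻³)^2 = 1.10×10⁻³
[Pb²⁺] = 1.10×10⁻³ mol/L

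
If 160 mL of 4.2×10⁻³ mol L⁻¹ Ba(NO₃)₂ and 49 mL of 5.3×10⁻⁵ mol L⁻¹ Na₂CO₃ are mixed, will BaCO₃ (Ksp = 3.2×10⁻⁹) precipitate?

Yes

The combined volume is 209 mL.
[Ba²⁺] = (4.2×10⁻³)(160)/209 = 3.2×10⁻³ mol L⁻¹
[CO₃²⁻] = (5.3×10⁻⁵)(49)/209 = 1.2×10⁻⁵ mol L⁻¹
Q = [Ba²⁺][CO₃²⁻] = 4.0×10⁻⁸
Q = 4.0×10⁻⁸ > Ksp = 3.2×10⁻⁹, so the solution is supersaturated and BaCO₃ precipitates.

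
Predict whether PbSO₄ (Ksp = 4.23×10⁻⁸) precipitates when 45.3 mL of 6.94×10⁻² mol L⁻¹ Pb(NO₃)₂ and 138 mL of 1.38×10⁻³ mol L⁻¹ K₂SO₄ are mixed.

The combined volume is 183.3 mL.
[Pb²⁺] = (6.94×10⁻²)(45.3)/183.3 = 1.72×10⁻² mol L⁻¹
[SO₄²⁻] = (1.38×10⁻³)(138)/183.3 = 1.04×10⁻³ mol L⁻¹
Q = [Pb²⁺][SO₄²⁻] = 1.78×10⁻⁵
Q = 1.78×10⁻⁵ > Ksp = 4.23×10⁻⁸, so the solution is supersaturated and PbSO₄ precipitates.

Yes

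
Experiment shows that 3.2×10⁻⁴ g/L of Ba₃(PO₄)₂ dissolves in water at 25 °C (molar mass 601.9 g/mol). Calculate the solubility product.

Molar solubility s = (3.2×10⁻⁴ g/L) / (601.9 g/mol) = 5.316×10⁻⁷ mol/L
Ba₃(PO₄)₂(s) ⇌ 3 Ba²⁺(aq) + 2 PO₄³⁻(aq)
Let s be the molar solubility. Then [Ba²⁺] = 3s and [PO₄³⁻] = 2s.
Ksp = [Ba²⁺]^3[PO₄³⁻]^2 = (3s)^3 · (2s)^2 = 108s^5
Ksp = 108 × (5.316×10⁻⁷)^5 = 4.6×10⁻³⁰

Ksp = 4.6×10⁻³⁰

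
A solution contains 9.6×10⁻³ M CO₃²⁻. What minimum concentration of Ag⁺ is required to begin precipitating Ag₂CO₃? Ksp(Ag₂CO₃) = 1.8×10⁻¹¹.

4.3×10⁻⁵ M

A salt starts to precipitate once the ion product Q reaches its Ksp.
Ag₂CO₃(s) ⇌ 2 Ag⁺(aq) + CO₃²⁻(aq)
Ksp = [Ag⁺]^2[CO₃²⁻] = [Ag⁺]^2(9.6×10⁻³)
[Ag⁺]^2 = 1.8×10⁻¹¹ / (9.6×10⁻³) = 1.9×10⁻⁹
[Ag⁺] = 4.3×10⁻⁵ M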